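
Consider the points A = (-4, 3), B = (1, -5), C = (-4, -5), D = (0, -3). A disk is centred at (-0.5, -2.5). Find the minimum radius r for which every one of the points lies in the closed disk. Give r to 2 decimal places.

The required radius is the distance from (-0.5, -2.5) to the farthest point.
Squared distances: 42.5, 8.5, 18.5, 0.5.
Maximum is 42.5, attained at A.
r = √(42.5) ≈ 6.52.

6.52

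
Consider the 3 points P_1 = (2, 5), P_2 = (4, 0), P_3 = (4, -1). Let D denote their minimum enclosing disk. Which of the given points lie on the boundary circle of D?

Side lengths²: P_1P_2² = 29, P_1P_3² = 40, P_2P_3² = 1.
Since P_1P_3² = 40 ≥ 29 + 1 = 30, the angle opposite P_1P_3 is not acute, so the smallest enclosing circle has P_1P_3 as diameter.
Centre = midpoint of P_1P_3 = (3, 2), r² = 40/4 = 10.
The points at distance exactly r from the centre are P_1, P_3 — 2 points.

P_1, P_3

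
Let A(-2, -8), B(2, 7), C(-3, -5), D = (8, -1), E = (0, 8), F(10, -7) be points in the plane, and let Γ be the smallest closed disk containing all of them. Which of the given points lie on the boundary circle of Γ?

A smallest enclosing disk is always determined by at most three of the input points on its boundary.
The minimum enclosing circle is determined by three boundary points: A, E, F.
Their circumcentre is (65/19, -21/38) with r² = 122525/1444.
The farthest remaining point C is at distance² 88097/1444 ≤ 122525/1444.
The points at distance exactly r from the centre are A, E, F — 3 points.

A, E, F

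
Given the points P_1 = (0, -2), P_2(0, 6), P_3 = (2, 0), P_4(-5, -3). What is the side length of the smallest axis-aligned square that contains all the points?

9

The bounding box has width 7 and height 9.
An axis-aligned square enclosing the set must have side ≥ max(width, height).
So the minimum side is max(7, 9) = 9.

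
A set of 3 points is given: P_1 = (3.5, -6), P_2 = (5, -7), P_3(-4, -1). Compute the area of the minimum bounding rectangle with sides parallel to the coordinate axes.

x ranges over [-4, 5], width 9.
y ranges over [-7, -1], height 6.
Area = 9 × 6 = 54.

54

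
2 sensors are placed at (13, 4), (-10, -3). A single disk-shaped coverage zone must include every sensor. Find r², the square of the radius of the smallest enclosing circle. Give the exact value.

The smallest circle enclosing two points has them as diameter endpoints.
Centre = midpoint = (1.5, 0.5); r² = |(13, 4)−(-10, -3)|²/4 = 578/4 = 144.5.

144.5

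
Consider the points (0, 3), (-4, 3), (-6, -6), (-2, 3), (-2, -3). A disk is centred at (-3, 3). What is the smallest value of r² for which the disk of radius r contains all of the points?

The required radius is the distance from (-3, 3) to the farthest point.
Squared distances: 9, 1, 90, 1, 37.
Maximum is 90, attained at (-6, -6).

90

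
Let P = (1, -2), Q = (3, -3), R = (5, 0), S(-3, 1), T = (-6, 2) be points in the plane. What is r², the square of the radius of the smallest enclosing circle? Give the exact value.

By Welzl's lemma the MEC is supported by two points (diametrically opposite) or three points (on a circumcircle).
The farthest pair is R–T with squared distance 125. The circle on this segment as diameter has centre (-0.5, 1) and r² = 125/4 = 31.25.
Check P: distance² to centre = 11.25 ≤ 31.25, so it lies inside.
All remaining points lie in this disk, and no smaller disk contains both endpoints, so this is the minimum enclosing circle.

31.25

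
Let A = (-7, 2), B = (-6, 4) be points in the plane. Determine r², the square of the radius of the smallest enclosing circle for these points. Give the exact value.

1.25

The smallest circle enclosing two points has them as diameter endpoints.
Centre = midpoint = (-6.5, 3); r² = |AB|²/4 = 5/4 = 1.25.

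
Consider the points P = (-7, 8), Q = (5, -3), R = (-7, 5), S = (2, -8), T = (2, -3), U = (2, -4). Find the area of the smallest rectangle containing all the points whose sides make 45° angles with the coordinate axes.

100

In coordinates u = x + y, v = x − y the rectangle is axis-aligned; the map (x,y)→(u,v) scales areas by 2.
u-values: 1, 2, -2, -6, -1, -2; range = 2 − (-6) = 8.
v-values: -15, 8, -12, 10, 5, 6; range = 10 − (-15) = 25.
Area = (8 × 25) / 2 = 100.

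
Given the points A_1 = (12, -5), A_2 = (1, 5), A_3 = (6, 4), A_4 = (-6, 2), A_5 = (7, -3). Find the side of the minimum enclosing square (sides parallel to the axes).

The bounding box has width 18 and height 10.
An axis-aligned square enclosing the set must have side ≥ max(width, height).
So the minimum side is max(18, 10) = 18.

18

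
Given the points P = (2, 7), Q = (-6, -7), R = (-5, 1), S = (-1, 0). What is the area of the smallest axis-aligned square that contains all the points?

196

The bounding box has width 8 and height 14.
An axis-aligned square enclosing the set must have side ≥ max(width, height).
So the minimum side is max(8, 14) = 14.
Area = 14² = 196.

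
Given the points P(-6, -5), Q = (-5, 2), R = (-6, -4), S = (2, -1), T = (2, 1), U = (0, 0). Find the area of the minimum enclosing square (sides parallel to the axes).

The bounding box has width 8 and height 7.
An axis-aligned square enclosing the set must have side ≥ max(width, height).
So the minimum side is max(8, 7) = 8.
Area = 8² = 64.

64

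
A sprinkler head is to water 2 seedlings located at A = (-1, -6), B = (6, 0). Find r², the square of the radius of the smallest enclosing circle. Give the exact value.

21.25

The smallest circle enclosing two points has them as diameter endpoints.
Centre = midpoint = (2.5, -3); r² = |AB|²/4 = 85/4 = 21.25.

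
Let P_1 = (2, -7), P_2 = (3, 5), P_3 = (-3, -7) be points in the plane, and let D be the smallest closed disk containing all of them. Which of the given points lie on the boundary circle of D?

P_2, P_3

Side lengths²: P_1P_2² = 145, P_1P_3² = 25, P_2P_3² = 180.
Since P_2P_3² = 180 ≥ 145 + 25 = 170, the angle opposite P_2P_3 is not acute, so the smallest enclosing circle has P_2P_3 as diameter.
Centre = midpoint of P_2P_3 = (0, -1), r² = 180/4 = 45.
The points at distance exactly r from the centre are P_2, P_3 — 2 points.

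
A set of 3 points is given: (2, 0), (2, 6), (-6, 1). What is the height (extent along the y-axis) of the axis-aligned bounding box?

6

max y = 6, min y = 0, so height = 6.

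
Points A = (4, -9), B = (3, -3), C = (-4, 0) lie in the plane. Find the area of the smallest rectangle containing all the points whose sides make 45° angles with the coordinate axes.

42.5

In coordinates u = x + y, v = x − y the rectangle is axis-aligned; the map (x,y)→(u,v) scales areas by 2.
u-values: -5, 0, -4; range = 0 − (-5) = 5.
v-values: 13, 6, -4; range = 13 − (-4) = 17.
Area = (5 × 17) / 2 = 42.5.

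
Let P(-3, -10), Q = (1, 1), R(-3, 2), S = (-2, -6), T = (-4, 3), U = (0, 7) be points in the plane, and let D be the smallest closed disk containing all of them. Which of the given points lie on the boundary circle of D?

P, U

The minimum enclosing circle of a finite set is fixed by two of the points (as a diameter) or three (as a circumcircle).
The farthest pair is P–U with squared distance 298. The circle on this segment as diameter has centre (-1.5, -1.5) and r² = 298/4 = 74.5.
Check Q: distance² to centre = 12.5 ≤ 74.5, so it lies inside.
All remaining points lie in this disk, and no smaller disk contains both endpoints, so this is the minimum enclosing circle.
The points at distance exactly r from the centre are P, U — 2 points.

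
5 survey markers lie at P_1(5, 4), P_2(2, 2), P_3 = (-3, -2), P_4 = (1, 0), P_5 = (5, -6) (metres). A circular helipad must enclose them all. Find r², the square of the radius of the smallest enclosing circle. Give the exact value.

31.25

The minimum enclosing circle is determined by three boundary points: P_1, P_3, P_5.
Their circumcentre is (2.5, -1) with r² = 31.25.
The farthest remaining point P_2 is at distance² 9.25 ≤ 31.25.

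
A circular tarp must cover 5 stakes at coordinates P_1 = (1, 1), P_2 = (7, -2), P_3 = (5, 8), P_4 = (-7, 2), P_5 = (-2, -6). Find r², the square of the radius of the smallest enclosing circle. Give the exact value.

2225/36

The minimum enclosing circle of a finite set is fixed by two of the points (as a diameter) or three (as a circumcircle).
The minimum enclosing circle is determined by three boundary points: P_3, P_4, P_5.
Their circumcentre is (5/6, 4/3) with r² = 2225/36.
The farthest remaining point P_2 is at distance² 1769/36 ≤ 2225/36.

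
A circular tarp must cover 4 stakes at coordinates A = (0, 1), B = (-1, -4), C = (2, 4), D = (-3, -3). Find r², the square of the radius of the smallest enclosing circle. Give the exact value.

13505/722

A smallest enclosing disk is always determined by at most three of the input points on its boundary.
The minimum enclosing circle is determined by three boundary points: B, C, D.
Their circumcentre is (-5/38, 9/38) with r² = 13505/722.
The farthest remaining point A is at distance² 433/722 ≤ 13505/722.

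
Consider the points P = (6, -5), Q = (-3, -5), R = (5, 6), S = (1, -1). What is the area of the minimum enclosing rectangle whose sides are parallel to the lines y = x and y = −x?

114

In coordinates u = x + y, v = x − y the rectangle is axis-aligned; the map (x,y)→(u,v) scales areas by 2.
u-values: 1, -8, 11, 0; range = 11 − (-8) = 19.
v-values: 11, 2, -1, 2; range = 11 − (-1) = 12.
Area = (19 × 12) / 2 = 114.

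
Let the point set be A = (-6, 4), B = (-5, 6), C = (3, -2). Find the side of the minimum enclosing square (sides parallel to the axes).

The bounding box has width 9 and height 8.
An axis-aligned square enclosing the set must have side ≥ max(width, height).
So the minimum side is max(9, 8) = 9.

9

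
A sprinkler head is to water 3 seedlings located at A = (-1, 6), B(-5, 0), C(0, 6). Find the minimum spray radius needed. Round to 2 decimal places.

3.91

Side lengths²: AB² = 52, AC² = 1, BC² = 61.
Since BC² = 61 ≥ 52 + 1 = 53, the angle opposite BC is not acute, so the smallest enclosing circle has BC as diameter.
Centre = midpoint of BC = (-2.5, 3), r² = 61/4 = 15.25.
r = √(15.25) ≈ 3.91.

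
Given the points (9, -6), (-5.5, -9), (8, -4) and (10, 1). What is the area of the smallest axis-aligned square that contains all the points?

The bounding box has width 15.5 and height 10.
An axis-aligned square enclosing the set must have side ≥ max(width, height).
So the minimum side is max(15.5, 10) = 15.5.
Area = 15.5² = 240.25.

240.25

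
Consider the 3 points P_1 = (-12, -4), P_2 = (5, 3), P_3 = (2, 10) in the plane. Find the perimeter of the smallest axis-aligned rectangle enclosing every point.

62

Width = max x − min x = 5 − (-12) = 17.
Height = max y − min y = 10 − (-4) = 14.
Perimeter = 2(17 + 14) = 62.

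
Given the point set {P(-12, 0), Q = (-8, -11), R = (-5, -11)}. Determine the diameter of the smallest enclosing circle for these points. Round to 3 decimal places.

Side lengths²: PQ² = 137, PR² = 170, QR² = 9.
Since PR² = 170 ≥ 137 + 9 = 146, the angle opposite PR is not acute, so the smallest enclosing circle has PR as diameter.
Centre = midpoint of PR = (-8.5, -5.5), r² = 170/4 = 42.5.
Diameter = 2r = 2√(42.5) ≈ 13.038.

13.038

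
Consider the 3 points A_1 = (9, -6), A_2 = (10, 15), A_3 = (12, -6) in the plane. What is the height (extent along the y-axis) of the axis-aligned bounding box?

max y = 15, min y = -6, so height = 21.

21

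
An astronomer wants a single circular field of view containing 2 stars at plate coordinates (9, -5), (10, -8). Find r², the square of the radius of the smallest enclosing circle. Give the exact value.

2.5

The smallest circle enclosing two points has them as diameter endpoints.
Centre = midpoint = (9.5, -6.5); r² = |(9, -5)−(10, -8)|²/4 = 10/4 = 2.5.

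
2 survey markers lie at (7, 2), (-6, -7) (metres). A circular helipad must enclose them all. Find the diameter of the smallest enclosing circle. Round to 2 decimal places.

15.81

The smallest circle enclosing two points has them as diameter endpoints.
Centre = midpoint = (0.5, -2.5); r² = |(7, 2)−(-6, -7)|²/4 = 250/4 = 62.5.
Diameter = 2r = 2√(62.5) ≈ 15.81.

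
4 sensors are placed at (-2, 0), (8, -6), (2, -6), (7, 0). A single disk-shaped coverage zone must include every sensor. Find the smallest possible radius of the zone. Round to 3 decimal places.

By Welzl's lemma the MEC is supported by two points (diametrically opposite) or three points (on a circumcircle).
The farthest pair is (-2, 0)–(8, -6) with squared distance 136. The circle on this segment as diameter has centre (3, -3) and r² = 136/4 = 34.
Check (2, -6): distance² to centre = 10 ≤ 34, so it lies inside.
All remaining points lie in this disk, and no smaller disk contains both endpoints, so this is the minimum enclosing circle.
r = √34 ≈ 5.831.

5.831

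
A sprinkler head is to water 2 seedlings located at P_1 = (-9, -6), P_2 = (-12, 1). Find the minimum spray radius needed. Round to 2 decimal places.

The smallest circle enclosing two points has them as diameter endpoints.
Centre = midpoint = (-10.5, -2.5); r² = |P_1P_2|²/4 = 58/4 = 14.5.
r = √(14.5) ≈ 3.81.

3.81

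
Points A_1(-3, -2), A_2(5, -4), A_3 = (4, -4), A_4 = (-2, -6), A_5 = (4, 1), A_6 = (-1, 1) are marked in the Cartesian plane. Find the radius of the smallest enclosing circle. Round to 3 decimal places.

4.610

By Welzl's lemma the MEC is supported by two points (diametrically opposite) or three points (on a circumcircle).
The farthest pair is A_4–A_5 with squared distance 85. The circle on this segment as diameter has centre (1, -2.5) and r² = 85/4 = 21.25.
Check A_1: distance² to centre = 16.25 ≤ 21.25, so it lies inside.
All remaining points lie in this disk, and no smaller disk contains both endpoints, so this is the minimum enclosing circle.
r = √(21.25) ≈ 4.610.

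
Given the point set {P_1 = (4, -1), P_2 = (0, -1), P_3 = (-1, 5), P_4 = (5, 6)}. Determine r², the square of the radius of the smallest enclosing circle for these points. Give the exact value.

The farthest pair is P_2–P_4 with squared distance 74. The circle on this segment as diameter has centre (2.5, 2.5) and r² = 74/4 = 18.5.
Check P_1: distance² to centre = 14.5 ≤ 18.5, so it lies inside.
All remaining points lie in this disk, and no smaller disk contains both endpoints, so this is the minimum enclosing circle.

18.5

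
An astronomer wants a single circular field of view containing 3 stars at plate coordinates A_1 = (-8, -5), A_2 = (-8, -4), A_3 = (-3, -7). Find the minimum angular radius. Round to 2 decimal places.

2.92

Side lengths²: A_1A_2² = 1, A_1A_3² = 29, A_2A_3² = 34.
Since A_2A_3² = 34 ≥ 29 + 1 = 30, the angle opposite A_2A_3 is not acute, so the smallest enclosing circle has A_2A_3 as diameter.
Centre = midpoint of A_2A_3 = (-5.5, -5.5), r² = 34/4 = 8.5.
r = √(8.5) ≈ 2.92.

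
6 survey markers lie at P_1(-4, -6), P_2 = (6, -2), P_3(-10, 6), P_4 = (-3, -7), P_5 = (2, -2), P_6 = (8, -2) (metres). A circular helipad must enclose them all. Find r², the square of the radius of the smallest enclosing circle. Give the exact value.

The farthest pair is P_3–P_6 with squared distance 388. The circle on this segment as diameter has centre (-1, 2) and r² = 388/4 = 97.
Check P_1: distance² to centre = 73 ≤ 97, so it lies inside.
All remaining points lie in this disk, and no smaller disk contains both endpoints, so this is the minimum enclosing circle.

97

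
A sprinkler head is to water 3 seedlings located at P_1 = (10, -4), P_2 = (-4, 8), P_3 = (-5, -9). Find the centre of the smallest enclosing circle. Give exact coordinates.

(0.6, -0.8)

Side lengths²: P_1P_2² = 340, P_1P_3² = 250, P_2P_3² = 290.
Since P_1P_2² = 340 < 290 + 250 = 540, the triangle is acute, so the smallest enclosing circle is the circumcircle.
Circumcentre = (0.6, -0.8), r² = 98.6.
Centre = (0.6, -0.8).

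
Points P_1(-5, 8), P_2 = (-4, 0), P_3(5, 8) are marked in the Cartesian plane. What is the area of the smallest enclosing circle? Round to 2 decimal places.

Side lengths²: P_1P_2² = 65, P_1P_3² = 100, P_2P_3² = 145.
Since P_2P_3² = 145 < 100 + 65 = 165, the triangle is acute, so the smallest enclosing circle is the circumcircle.
Circumcentre = (0, 4.5625), r² = 36.81640625.
Area = π·r² = π·36.81640625 ≈ 115.66.

115.66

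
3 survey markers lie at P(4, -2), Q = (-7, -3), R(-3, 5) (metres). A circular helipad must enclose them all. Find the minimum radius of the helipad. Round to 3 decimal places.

Side lengths²: PQ² = 122, PR² = 98, QR² = 80.
Since PQ² = 122 < 98 + 80 = 178, the triangle is acute, so the smallest enclosing circle is the circumcircle.
Circumcentre = (-5/3, -2/3), r² = 305/9.
r = √(305/9) ≈ 5.821.

5.821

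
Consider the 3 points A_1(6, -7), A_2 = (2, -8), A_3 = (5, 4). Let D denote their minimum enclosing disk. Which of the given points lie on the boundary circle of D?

A_2, A_3

Side lengths²: A_1A_2² = 17, A_1A_3² = 122, A_2A_3² = 153.
Since A_2A_3² = 153 ≥ 122 + 17 = 139, the angle opposite A_2A_3 is not acute, so the smallest enclosing circle has A_2A_3 as diameter.
Centre = midpoint of A_2A_3 = (3.5, -2), r² = 153/4 = 38.25.
The points at distance exactly r from the centre are A_2, A_3 — 2 points.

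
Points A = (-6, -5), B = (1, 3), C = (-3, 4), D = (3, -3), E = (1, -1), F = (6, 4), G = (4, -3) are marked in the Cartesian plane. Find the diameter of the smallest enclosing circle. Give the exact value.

15

By Welzl's lemma the MEC is supported by two points (diametrically opposite) or three points (on a circumcircle).
The farthest pair is A–F with squared distance 225. The circle on this segment as diameter has centre (0, -0.5) and r² = 225/4 = 56.25.
Check B: distance² to centre = 13.25 ≤ 56.25, so it lies inside.
All remaining points lie in this disk, and no smaller disk contains both endpoints, so this is the minimum enclosing circle.
Diameter = 2r = 2√(56.25) = 15.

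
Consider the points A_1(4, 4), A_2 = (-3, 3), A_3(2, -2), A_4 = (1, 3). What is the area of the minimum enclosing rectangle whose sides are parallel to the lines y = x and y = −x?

40

In coordinates u = x + y, v = x − y the rectangle is axis-aligned; the map (x,y)→(u,v) scales areas by 2.
u-values: 8, 0, 0, 4; range = 8 − 0 = 8.
v-values: 0, -6, 4, -2; range = 4 − (-6) = 10.
Area = (8 × 10) / 2 = 40.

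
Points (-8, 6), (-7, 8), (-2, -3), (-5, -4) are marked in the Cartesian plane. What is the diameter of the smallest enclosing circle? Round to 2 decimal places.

A smallest enclosing disk is always determined by at most three of the input points on its boundary.
The minimum enclosing circle is determined by three boundary points: (-7, 8), (-2, -3), (-5, -4).
Their circumcentre is (-102/19, 40/19) with r² = 13505/361.
The farthest remaining point (-8, 6) is at distance² 7976/361 ≤ 13505/361.
Diameter = 2r = 2√(13505/361) ≈ 12.23.

12.23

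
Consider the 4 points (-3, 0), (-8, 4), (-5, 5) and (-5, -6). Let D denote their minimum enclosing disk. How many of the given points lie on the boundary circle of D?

2

By Welzl's lemma the MEC is supported by two points (diametrically opposite) or three points (on a circumcircle).
The farthest pair is (-5, 5)–(-5, -6) with squared distance 121. The circle on this segment as diameter has centre (-5, -0.5) and r² = 121/4 = 30.25.
Check (-3, 0): distance² to centre = 4.25 ≤ 30.25, so it lies inside.
All remaining points lie in this disk, and no smaller disk contains both endpoints, so this is the minimum enclosing circle.
The points at distance exactly r from the centre are (-5, 5), (-5, -6) — 2 points.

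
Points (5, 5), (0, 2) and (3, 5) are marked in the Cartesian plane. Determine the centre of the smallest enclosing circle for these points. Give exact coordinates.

Call the three points A, B, C in the order given.
Side lengths²: AB² = 34, AC² = 4, BC² = 18.
Since AB² = 34 ≥ 18 + 4 = 22, the angle opposite AB is not acute, so the smallest enclosing circle has AB as diameter.
Centre = midpoint of AB = (2.5, 3.5), r² = 34/4 = 8.5.
Centre = (2.5, 3.5).

(2.5, 3.5)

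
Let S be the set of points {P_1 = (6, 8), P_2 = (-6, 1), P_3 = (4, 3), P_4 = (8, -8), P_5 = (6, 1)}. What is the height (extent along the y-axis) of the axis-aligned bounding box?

max y = 8, min y = -8, so height = 16.

16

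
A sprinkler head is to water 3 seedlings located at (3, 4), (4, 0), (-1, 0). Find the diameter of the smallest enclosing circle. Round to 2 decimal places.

Call the three points A, B, C in the order given.
Side lengths²: AB² = 17, AC² = 32, BC² = 25.
Since AC² = 32 < 25 + 17 = 42, the triangle is acute, so the smallest enclosing circle is the circumcircle.
Circumcentre = (1.5, 1.5), r² = 8.5.
Diameter = 2r = 2√(8.5) ≈ 5.83.

5.83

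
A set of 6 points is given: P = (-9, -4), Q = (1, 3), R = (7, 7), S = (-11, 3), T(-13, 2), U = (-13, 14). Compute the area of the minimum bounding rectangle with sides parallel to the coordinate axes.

360

x ranges over [-13, 7], width 20.
y ranges over [-4, 14], height 18.
Area = 20 × 18 = 360.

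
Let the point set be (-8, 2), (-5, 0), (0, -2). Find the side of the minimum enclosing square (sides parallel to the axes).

8

The bounding box has width 8 and height 4.
An axis-aligned square enclosing the set must have side ≥ max(width, height).
So the minimum side is max(8, 4) = 8.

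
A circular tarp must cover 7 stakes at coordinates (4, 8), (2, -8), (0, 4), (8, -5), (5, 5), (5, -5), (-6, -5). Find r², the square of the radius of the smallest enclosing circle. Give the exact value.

The minimum enclosing circle is determined by three boundary points: (4, 8), (8, -5), (-6, -5).
Their circumcentre is (1, -1/26) with r² = 49765/676.
The farthest remaining point (2, -8) is at distance² 43525/676 ≤ 49765/676.

49765/676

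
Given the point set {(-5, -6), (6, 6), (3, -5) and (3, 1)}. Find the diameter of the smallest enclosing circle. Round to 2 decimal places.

The farthest pair is (-5, -6)–(6, 6) with squared distance 265. The circle on this segment as diameter has centre (0.5, 0) and r² = 265/4 = 66.25.
Check (3, -5): distance² to centre = 31.25 ≤ 66.25, so it lies inside.
All remaining points lie in this disk, and no smaller disk contains both endpoints, so this is the minimum enclosing circle.
Diameter = 2r = 2√(66.25) ≈ 16.28.

16.28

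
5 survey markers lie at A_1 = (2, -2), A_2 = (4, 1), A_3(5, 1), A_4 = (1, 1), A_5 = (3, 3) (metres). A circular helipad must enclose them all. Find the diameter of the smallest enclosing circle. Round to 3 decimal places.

5.099

The farthest pair is A_1–A_5 with squared distance 26. The circle on this segment as diameter has centre (2.5, 0.5) and r² = 26/4 = 6.5.
Check A_2: distance² to centre = 2.5 ≤ 6.5, so it lies inside.
All remaining points lie in this disk, and no smaller disk contains both endpoints, so this is the minimum enclosing circle.
Diameter = 2r = 2√(6.5) ≈ 5.099.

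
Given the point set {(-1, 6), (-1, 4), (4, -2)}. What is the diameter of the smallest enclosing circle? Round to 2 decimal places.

Call the three points A, B, C in the order given.
Side lengths²: AB² = 4, AC² = 89, BC² = 61.
Since AC² = 89 ≥ 61 + 4 = 65, the angle opposite AC is not acute, so the smallest enclosing circle has AC as diameter.
Centre = midpoint of AC = (1.5, 2), r² = 89/4 = 22.25.
Diameter = 2r = 2√(22.25) ≈ 9.43.

9.43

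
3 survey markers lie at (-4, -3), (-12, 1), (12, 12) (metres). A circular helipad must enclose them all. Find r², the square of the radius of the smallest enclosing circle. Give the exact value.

Call the three points A, B, C in the order given.
Side lengths²: AB² = 80, AC² = 481, BC² = 697.
Since BC² = 697 ≥ 481 + 80 = 561, the angle opposite BC is not acute, so the smallest enclosing circle has BC as diameter.
Centre = midpoint of BC = (0, 6.5), r² = 697/4 = 174.25.

174.25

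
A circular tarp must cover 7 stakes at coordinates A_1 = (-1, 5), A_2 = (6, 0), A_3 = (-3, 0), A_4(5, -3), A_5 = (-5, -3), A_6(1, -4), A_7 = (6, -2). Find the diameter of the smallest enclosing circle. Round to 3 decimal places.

11.643

A smallest enclosing disk is always determined by at most three of the input points on its boundary.
The minimum enclosing circle is determined by three boundary points: A_1, A_5, A_7.
Their circumcentre is (1/3, -2/3) with r² = 305/9.
The farthest remaining point A_2 is at distance² 293/9 ≤ 305/9.
Diameter = 2r = 2√(305/9) ≈ 11.643.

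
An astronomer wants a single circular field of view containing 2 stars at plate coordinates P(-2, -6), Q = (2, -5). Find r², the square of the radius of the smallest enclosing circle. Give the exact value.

The smallest circle enclosing two points has them as diameter endpoints.
Centre = midpoint = (0, -5.5); r² = |PQ|²/4 = 17/4 = 4.25.

4.25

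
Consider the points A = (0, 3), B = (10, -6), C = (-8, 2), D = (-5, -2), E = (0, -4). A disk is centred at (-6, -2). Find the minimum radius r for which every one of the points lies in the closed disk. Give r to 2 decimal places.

16.49

The required radius is the distance from (-6, -2) to the farthest point.
Squared distances: 61, 272, 20, 1, 40.
Maximum is 272, attained at B.
r = √272 ≈ 16.49.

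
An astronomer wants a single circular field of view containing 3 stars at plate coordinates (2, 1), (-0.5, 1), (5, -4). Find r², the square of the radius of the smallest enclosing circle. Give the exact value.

13.8125

Call the three points A, B, C in the order given.
Side lengths²: AB² = 6.25, AC² = 34, BC² = 55.25.
Since BC² = 55.25 ≥ 34 + 6.25 = 40.25, the angle opposite BC is not acute, so the smallest enclosing circle has BC as diameter.
Centre = midpoint of BC = (2.25, -1.5), r² = 55.25/4 = 13.8125.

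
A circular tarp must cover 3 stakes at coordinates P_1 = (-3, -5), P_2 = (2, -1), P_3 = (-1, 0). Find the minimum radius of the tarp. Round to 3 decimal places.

Side lengths²: P_1P_2² = 41, P_1P_3² = 29, P_2P_3² = 10.
Since P_1P_2² = 41 ≥ 29 + 10 = 39, the angle opposite P_1P_2 is not acute, so the smallest enclosing circle has P_1P_2 as diameter.
Centre = midpoint of P_1P_2 = (-0.5, -3), r² = 41/4 = 10.25.
r = √(10.25) ≈ 3.202.

3.202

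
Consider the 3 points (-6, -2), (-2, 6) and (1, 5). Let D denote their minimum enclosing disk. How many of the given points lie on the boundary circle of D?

2

Call the three points A, B, C in the order given.
Side lengths²: AB² = 80, AC² = 98, BC² = 10.
Since AC² = 98 ≥ 80 + 10 = 90, the angle opposite AC is not acute, so the smallest enclosing circle has AC as diameter.
Centre = midpoint of AC = (-2.5, 1.5), r² = 98/4 = 24.5.
The points at distance exactly r from the centre are (-6, -2), (1, 5) — 2 points.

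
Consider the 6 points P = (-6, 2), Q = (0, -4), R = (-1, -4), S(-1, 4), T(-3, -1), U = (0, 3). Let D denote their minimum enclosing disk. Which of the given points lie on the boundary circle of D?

P, Q, S

A smallest enclosing disk is always determined by at most three of the input points on its boundary.
The minimum enclosing circle is determined by three boundary points: P, Q, S.
Their circumcentre is (-31/14, -3/14) with r² = 1885/98.
The farthest remaining point R is at distance² 1549/98 ≤ 1885/98.
The points at distance exactly r from the centre are P, Q, S — 3 points.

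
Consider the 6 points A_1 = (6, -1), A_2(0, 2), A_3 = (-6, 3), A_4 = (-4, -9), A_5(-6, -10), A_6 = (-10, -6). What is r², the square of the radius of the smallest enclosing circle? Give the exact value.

70.25

The farthest pair is A_1–A_6 with squared distance 281. The circle on this segment as diameter has centre (-2, -3.5) and r² = 281/4 = 70.25.
Check A_2: distance² to centre = 34.25 ≤ 70.25, so it lies inside.
All remaining points lie in this disk, and no smaller disk contains both endpoints, so this is the minimum enclosing circle.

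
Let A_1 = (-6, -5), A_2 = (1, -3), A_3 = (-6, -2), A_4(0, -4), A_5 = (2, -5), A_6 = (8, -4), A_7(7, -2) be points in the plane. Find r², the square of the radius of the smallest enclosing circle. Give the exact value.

The minimum enclosing circle is determined by three boundary points: A_1, A_3, A_6.
Their circumcentre is (13/14, -3.5) with r² = 4925/98.
The farthest remaining point A_7 is at distance² 3833/98 ≤ 4925/98.

4925/98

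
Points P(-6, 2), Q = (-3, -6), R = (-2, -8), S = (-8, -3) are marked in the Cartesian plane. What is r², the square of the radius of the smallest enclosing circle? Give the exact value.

29

The farthest pair is P–R with squared distance 116. The circle on this segment as diameter has centre (-4, -3) and r² = 116/4 = 29.
Check Q: distance² to centre = 10 ≤ 29, so it lies inside.
All remaining points lie in this disk, and no smaller disk contains both endpoints, so this is the minimum enclosing circle.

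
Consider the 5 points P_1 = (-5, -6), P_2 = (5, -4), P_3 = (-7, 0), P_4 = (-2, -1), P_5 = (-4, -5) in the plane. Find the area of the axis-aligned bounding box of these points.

x ranges over [-7, 5], width 12.
y ranges over [-6, 0], height 6.
Area = 12 × 6 = 72.

72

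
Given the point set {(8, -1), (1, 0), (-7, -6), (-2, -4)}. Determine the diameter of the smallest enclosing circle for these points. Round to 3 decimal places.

The farthest pair is (8, -1)–(-7, -6) with squared distance 250. The circle on this segment as diameter has centre (0.5, -3.5) and r² = 250/4 = 62.5.
Check (1, 0): distance² to centre = 12.5 ≤ 62.5, so it lies inside.
All remaining points lie in this disk, and no smaller disk contains both endpoints, so this is the minimum enclosing circle.
Diameter = 2r = 2√(62.5) ≈ 15.811.

15.811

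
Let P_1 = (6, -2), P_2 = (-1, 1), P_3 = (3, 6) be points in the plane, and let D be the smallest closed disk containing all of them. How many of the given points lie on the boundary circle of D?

Side lengths²: P_1P_2² = 58, P_1P_3² = 73, P_2P_3² = 41.
Since P_1P_3² = 73 < 58 + 41 = 99, the triangle is acute, so the smallest enclosing circle is the circumcircle.
Circumcentre = (319/94, 149/94), r² = 86797/4418.
The points at distance exactly r from the centre are P_1, P_2, P_3 — 3 points.

3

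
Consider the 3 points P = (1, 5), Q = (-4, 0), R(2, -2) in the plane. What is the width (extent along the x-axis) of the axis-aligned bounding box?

max x = 2, min x = -4, so width = 6.

6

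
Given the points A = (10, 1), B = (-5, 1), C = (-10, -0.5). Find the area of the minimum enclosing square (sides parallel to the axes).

The bounding box has width 20 and height 1.5.
An axis-aligned square enclosing the set must have side ≥ max(width, height).
So the minimum side is max(20, 1.5) = 20.
Area = 20² = 400.

400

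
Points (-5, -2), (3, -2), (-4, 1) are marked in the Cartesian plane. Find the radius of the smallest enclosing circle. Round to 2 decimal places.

4.01

Call the three points A, B, C in the order given.
Side lengths²: AB² = 64, AC² = 10, BC² = 58.
Since AB² = 64 < 58 + 10 = 68, the triangle is acute, so the smallest enclosing circle is the circumcircle.
Circumcentre = (-1, -5/3), r² = 145/9.
r = √(145/9) ≈ 4.01.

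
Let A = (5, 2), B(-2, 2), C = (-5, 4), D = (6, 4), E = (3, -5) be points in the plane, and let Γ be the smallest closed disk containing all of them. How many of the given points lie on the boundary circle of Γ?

By Welzl's lemma the MEC is supported by two points (diametrically opposite) or three points (on a circumcircle).
The minimum enclosing circle is determined by three boundary points: C, D, E.
Their circumcentre is (0.5, 5/6) with r² = 725/18.
The farthest remaining point A is at distance² 389/18 ≤ 725/18.
The points at distance exactly r from the centre are C, D, E — 3 points.

3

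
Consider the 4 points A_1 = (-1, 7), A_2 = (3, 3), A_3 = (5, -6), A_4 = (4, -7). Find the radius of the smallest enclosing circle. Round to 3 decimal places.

By Welzl's lemma the MEC is supported by two points (diametrically opposite) or three points (on a circumcircle).
The farthest pair is A_1–A_4 with squared distance 221. The circle on this segment as diameter has centre (1.5, 0) and r² = 221/4 = 55.25.
Check A_2: distance² to centre = 11.25 ≤ 55.25, so it lies inside.
All remaining points lie in this disk, and no smaller disk contains both endpoints, so this is the minimum enclosing circle.
r = √(55.25) ≈ 7.433.

7.433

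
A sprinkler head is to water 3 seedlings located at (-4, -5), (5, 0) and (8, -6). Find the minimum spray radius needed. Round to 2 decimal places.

6.03

Call the three points A, B, C in the order given.
Side lengths²: AB² = 106, AC² = 145, BC² = 45.
Since AC² = 145 < 106 + 45 = 151, the triangle is acute, so the smallest enclosing circle is the circumcircle.
Circumcentre = (93/46, -241/46), r² = 38425/1058.
r = √(38425/1058) ≈ 6.03.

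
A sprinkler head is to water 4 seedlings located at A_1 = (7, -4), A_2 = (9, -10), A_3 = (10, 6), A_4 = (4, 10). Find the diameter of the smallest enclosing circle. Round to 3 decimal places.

20.616

A smallest enclosing disk is always determined by at most three of the input points on its boundary.
The farthest pair is A_2–A_4 with squared distance 425. The circle on this segment as diameter has centre (6.5, 0) and r² = 425/4 = 106.25.
Check A_1: distance² to centre = 16.25 ≤ 106.25, so it lies inside.
All remaining points lie in this disk, and no smaller disk contains both endpoints, so this is the minimum enclosing circle.
Diameter = 2r = 2√(106.25) ≈ 20.616.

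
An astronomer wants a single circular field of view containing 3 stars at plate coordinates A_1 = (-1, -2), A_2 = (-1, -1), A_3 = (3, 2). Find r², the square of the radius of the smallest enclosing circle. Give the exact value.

8

Side lengths²: A_1A_2² = 1, A_1A_3² = 32, A_2A_3² = 25.
Since A_1A_3² = 32 ≥ 25 + 1 = 26, the angle opposite A_1A_3 is not acute, so the smallest enclosing circle has A_1A_3 as diameter.
Centre = midpoint of A_1A_3 = (1, 0), r² = 32/4 = 8.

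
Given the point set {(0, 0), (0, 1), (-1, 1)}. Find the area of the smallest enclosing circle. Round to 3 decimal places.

1.571

Call the three points A, B, C in the order given.
Side lengths²: AB² = 1, AC² = 2, BC² = 1.
Since AC² = 2 ≥ 1 + 1 = 2, the angle opposite AC is not acute, so the smallest enclosing circle has AC as diameter.
Centre = midpoint of AC = (-0.5, 0.5), r² = 2/4 = 0.5.
Area = π·r² = π·0.5 ≈ 1.571.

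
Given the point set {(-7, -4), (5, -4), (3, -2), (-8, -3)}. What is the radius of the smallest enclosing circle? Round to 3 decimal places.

6.519

A smallest enclosing disk is always determined by at most three of the input points on its boundary.
The farthest pair is (5, -4)–(-8, -3) with squared distance 170. The circle on this segment as diameter has centre (-1.5, -3.5) and r² = 170/4 = 42.5.
Check (-7, -4): distance² to centre = 30.5 ≤ 42.5, so it lies inside.
All remaining points lie in this disk, and no smaller disk contains both endpoints, so this is the minimum enclosing circle.
r = √(42.5) ≈ 6.519.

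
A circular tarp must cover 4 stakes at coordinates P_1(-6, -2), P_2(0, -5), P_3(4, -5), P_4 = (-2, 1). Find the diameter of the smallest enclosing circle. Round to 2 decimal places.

10.44

The farthest pair is P_1–P_3 with squared distance 109. The circle on this segment as diameter has centre (-1, -3.5) and r² = 109/4 = 27.25.
Check P_2: distance² to centre = 3.25 ≤ 27.25, so it lies inside.
All remaining points lie in this disk, and no smaller disk contains both endpoints, so this is the minimum enclosing circle.
Diameter = 2r = 2√(27.25) ≈ 10.44.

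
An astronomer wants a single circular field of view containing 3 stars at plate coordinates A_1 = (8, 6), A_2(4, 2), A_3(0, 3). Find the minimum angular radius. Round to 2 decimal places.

4.27

Side lengths²: A_1A_2² = 32, A_1A_3² = 73, A_2A_3² = 17.
Since A_1A_3² = 73 ≥ 32 + 17 = 49, the angle opposite A_1A_3 is not acute, so the smallest enclosing circle has A_1A_3 as diameter.
Centre = midpoint of A_1A_3 = (4, 4.5), r² = 73/4 = 18.25.
r = √(18.25) ≈ 4.27.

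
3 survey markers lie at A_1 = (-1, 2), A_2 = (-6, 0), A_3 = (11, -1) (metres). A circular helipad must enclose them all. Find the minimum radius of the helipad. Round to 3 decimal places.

8.515

Side lengths²: A_1A_2² = 29, A_1A_3² = 153, A_2A_3² = 290.
Since A_2A_3² = 290 ≥ 153 + 29 = 182, the angle opposite A_2A_3 is not acute, so the smallest enclosing circle has A_2A_3 as diameter.
Centre = midpoint of A_2A_3 = (2.5, -0.5), r² = 290/4 = 72.5.
r = √(72.5) ≈ 8.515.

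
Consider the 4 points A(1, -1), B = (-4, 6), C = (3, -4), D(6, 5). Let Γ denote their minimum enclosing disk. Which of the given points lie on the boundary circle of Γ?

B, C, D

The minimum enclosing circle of a finite set is fixed by two of the points (as a diameter) or three (as a circumcircle).
The minimum enclosing circle is determined by three boundary points: B, C, D.
Their circumcentre is (39/62, 111/62) with r² = 75245/1922.
The farthest remaining point A is at distance² 15229/1922 ≤ 75245/1922.
The points at distance exactly r from the centre are B, C, D — 3 points.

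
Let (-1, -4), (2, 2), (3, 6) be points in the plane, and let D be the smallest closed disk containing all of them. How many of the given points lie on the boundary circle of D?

Call the three points A, B, C in the order given.
Side lengths²: AB² = 45, AC² = 116, BC² = 17.
Since AC² = 116 ≥ 45 + 17 = 62, the angle opposite AC is not acute, so the smallest enclosing circle has AC as diameter.
Centre = midpoint of AC = (1, 1), r² = 116/4 = 29.
The points at distance exactly r from the centre are (-1, -4), (3, 6) — 2 points.

2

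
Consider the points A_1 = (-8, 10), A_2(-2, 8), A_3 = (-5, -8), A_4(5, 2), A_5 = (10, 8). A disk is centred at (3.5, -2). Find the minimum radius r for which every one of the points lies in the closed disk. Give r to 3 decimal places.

16.621

The required radius is the distance from (3.5, -2) to the farthest point.
Squared distances: 276.25, 130.25, 108.25, 18.25, 142.25.
Maximum is 276.25, attained at A_1.
r = √(276.25) ≈ 16.621.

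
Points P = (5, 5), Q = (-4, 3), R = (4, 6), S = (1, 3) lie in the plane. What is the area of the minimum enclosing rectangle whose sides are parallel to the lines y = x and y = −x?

In coordinates u = x + y, v = x − y the rectangle is axis-aligned; the map (x,y)→(u,v) scales areas by 2.
u-values: 10, -1, 10, 4; range = 10 − (-1) = 11.
v-values: 0, -7, -2, -2; range = 0 − (-7) = 7.
Area = (11 × 7) / 2 = 38.5.

38.5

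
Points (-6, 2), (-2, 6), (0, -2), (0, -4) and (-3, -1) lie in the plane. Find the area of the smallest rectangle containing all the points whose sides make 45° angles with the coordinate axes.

In coordinates u = x + y, v = x − y the rectangle is axis-aligned; the map (x,y)→(u,v) scales areas by 2.
u-values: -4, 4, -2, -4, -4; range = 4 − (-4) = 8.
v-values: -8, -8, 2, 4, -2; range = 4 − (-8) = 12.
Area = (8 × 12) / 2 = 48.

48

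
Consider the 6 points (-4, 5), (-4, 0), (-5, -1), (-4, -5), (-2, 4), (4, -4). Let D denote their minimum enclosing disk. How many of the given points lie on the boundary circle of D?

3

The minimum enclosing circle is determined by three boundary points: (-4, 5), (-4, -5), (4, -4).
Their circumcentre is (-0.5625, 0) with r² = 36.81640625.
The farthest remaining point (-5, -1) is at distance² 20.69140625 ≤ 36.81640625.
The points at distance exactly r from the centre are (-4, 5), (-4, -5), (4, -4) — 3 points.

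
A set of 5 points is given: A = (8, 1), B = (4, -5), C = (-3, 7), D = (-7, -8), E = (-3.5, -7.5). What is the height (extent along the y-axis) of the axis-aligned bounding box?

15

max y = 7, min y = -8, so height = 15.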